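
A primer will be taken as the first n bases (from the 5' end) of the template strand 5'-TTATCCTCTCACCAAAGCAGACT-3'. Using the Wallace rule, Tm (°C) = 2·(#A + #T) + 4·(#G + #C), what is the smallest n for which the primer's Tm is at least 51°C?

First 17 bases: TTATCCTCTCACCAAAG → Tm = 48°C (< 51°C)
First 18 bases: TTATCCTCTCACCAAAGC → Tm = 52°C (≥ 51°C)
Each additional base adds 2°C (A/T) or 4°C (G/C), so Tm is non-decreasing in n; n = 18 is the first length to reach 51°C.

n = 18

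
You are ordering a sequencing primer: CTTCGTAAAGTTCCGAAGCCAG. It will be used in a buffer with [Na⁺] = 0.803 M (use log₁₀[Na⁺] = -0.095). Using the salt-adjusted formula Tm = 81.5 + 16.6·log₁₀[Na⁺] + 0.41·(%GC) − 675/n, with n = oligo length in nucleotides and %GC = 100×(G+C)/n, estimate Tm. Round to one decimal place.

69.7°C

Length n = 22. Counting bases: C=6, G=5, T=5, A=6
G+C = 11, so %GC = 11/22 × 100 = 50%
Salt term: 16.6 × (-0.095) = -1.577
GC term: 0.41 × 50 = 20.5; length term: −675/22 = −30.682
Tm = 81.5 + (-1.577) + 20.5 − 30.682 = 69.741 → 69.7°C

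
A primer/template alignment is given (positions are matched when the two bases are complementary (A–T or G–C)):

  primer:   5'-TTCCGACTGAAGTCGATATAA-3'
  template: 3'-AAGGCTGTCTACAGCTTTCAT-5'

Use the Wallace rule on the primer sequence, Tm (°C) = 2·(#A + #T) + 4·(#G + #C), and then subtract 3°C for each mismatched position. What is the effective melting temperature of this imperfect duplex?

Primer base counts: A=7, T=6, G=4, C=4 → A+T=13, G+C=8
Perfect-match Tm = 2(13) + 4(8) = 26 + 32 = 58°C
Mismatches (positions where the bases are not complementary): 5 (at positions 8, 11, 17, 19, 20)
Effective Tm = 58 − 5×3 = 58 − 15 = 43°C

43°C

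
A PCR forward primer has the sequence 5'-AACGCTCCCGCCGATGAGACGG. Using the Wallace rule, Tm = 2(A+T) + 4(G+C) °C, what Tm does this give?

Base counts: G=7, A=5, C=8, T=2
A+T = 7, G+C = 15
Tm = 4·15 + 2·7 = 60 + 14 = 74°C

74°C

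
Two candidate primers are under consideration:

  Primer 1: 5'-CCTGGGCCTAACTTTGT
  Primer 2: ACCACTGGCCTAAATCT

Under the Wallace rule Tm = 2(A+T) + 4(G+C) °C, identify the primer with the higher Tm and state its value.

Primer 1: A+T=8, G+C=9 → Tm = 2(8)+4(9) = 52°C
Primer 2: A+T=9, G+C=8 → Tm = 2(9)+4(8) = 50°C
52°C vs 50°C → primer 1 is higher.

Primer 1, 52°C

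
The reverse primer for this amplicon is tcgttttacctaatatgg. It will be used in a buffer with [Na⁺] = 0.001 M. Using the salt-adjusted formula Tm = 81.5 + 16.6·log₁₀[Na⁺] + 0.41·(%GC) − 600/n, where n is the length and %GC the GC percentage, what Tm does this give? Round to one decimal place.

12.0°C

Length n = 18. A=4, T=8, C=3, G=3
G+C = 6, so %GC = 6/18 × 100 = 33.333%
Salt term: 16.6 × (-3) = -49.8
GC term: 0.41 × 33.333 = 13.667; length term: −600/18 = −33.333
Tm = 81.5 + (-49.8) + 13.667 − 33.333 = 12.034 → 12.0°C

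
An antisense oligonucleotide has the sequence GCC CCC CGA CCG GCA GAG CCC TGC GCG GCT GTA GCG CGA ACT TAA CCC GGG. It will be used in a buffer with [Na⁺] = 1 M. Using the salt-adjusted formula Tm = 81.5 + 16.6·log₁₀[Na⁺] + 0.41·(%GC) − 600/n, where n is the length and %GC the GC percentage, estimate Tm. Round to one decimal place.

100.3°C

Length n = 51. Scanning the sequence gives G=17, C=21, T=5, A=8.
G+C = 38, so %GC = 38/51 × 100 = 74.51%
Salt term: 16.6 × (0) = 0
GC term: 0.41 × 74.51 = 30.549; length term: −600/51 = −11.765
Tm = 81.5 + (0) + 30.549 − 11.765 = 100.284 → 100.3°C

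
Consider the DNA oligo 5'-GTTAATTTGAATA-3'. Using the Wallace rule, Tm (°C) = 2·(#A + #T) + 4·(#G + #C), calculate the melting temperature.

30°C

Base counts: T=6, C=0, A=5, G=2
So N_AT = 11 and N_GC = 2.
Tm = 2(11) + 4(2) = 22 + 8 = 30°C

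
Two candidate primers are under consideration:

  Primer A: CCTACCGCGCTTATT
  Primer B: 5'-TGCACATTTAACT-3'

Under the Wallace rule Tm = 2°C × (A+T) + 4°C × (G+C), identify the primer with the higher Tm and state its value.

Primer A: A+T=7, G+C=8 → Tm = 2(7)+4(8) = 46°C
Primer B: A+T=9, G+C=4 → Tm = 2(9)+4(4) = 34°C
46°C vs 34°C → primer A is higher.

Primer A, 46°C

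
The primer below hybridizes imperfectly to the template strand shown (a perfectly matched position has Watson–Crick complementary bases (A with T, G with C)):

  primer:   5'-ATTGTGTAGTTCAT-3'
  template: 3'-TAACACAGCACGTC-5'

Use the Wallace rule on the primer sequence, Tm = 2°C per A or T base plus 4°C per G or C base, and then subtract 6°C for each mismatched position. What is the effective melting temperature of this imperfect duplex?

18°C

Primer base counts: A=3, T=7, G=3, C=1 → A+T=10, G+C=4
Perfect-match Tm = 2(10) + 4(4) = 20 + 16 = 36°C
Mismatches (positions where the bases are not complementary): 3 (at positions 8, 11, 14)
Effective Tm = 36 − 3×6 = 36 − 18 = 18°C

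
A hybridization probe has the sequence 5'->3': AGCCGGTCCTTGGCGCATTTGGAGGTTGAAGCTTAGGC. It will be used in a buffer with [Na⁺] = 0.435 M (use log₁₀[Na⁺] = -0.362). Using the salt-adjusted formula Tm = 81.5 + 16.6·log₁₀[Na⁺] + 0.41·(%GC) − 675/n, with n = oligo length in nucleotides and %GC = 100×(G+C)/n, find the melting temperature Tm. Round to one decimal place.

81.5°C

Length n = 38. Counting bases: T=10, A=6, C=8, G=14
G+C = 22, so %GC = 22/38 × 100 = 57.895%
Salt term: 16.6 × (-0.362) = -6.009
GC term: 0.41 × 57.895 = 23.737; length term: −675/38 = −17.763
Tm = 81.5 + (-6.009) + 23.737 − 17.763 = 81.465 → 81.5°C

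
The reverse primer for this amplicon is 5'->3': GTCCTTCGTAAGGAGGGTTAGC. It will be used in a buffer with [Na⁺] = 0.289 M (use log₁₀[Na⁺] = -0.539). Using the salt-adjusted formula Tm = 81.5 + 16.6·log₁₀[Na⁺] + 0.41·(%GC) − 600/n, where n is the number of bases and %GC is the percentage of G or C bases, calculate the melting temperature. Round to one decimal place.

67.6°C

Length n = 22. Base counts: G=8, T=6, A=4, C=4
G+C = 12, so %GC = 12/22 × 100 = 54.545%
Salt term: 16.6 × (-0.539) = -8.947
GC term: 0.41 × 54.545 = 22.363; length term: −600/22 = −27.273
Tm = 81.5 + (-8.947) + 22.363 − 27.273 = 67.643 → 67.6°C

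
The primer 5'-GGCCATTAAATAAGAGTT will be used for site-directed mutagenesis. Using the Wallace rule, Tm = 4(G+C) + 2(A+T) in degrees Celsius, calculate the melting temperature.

Base counts: C=2, A=7, T=5, G=4
AT pairs contribute 12, GC pairs contribute 6.
Tm = 4·6 + 2·12 = 24 + 24 = 48°C

48°C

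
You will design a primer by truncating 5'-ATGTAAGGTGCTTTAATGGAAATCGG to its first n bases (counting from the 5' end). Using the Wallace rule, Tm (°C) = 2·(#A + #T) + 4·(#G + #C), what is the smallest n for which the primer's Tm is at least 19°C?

n = 8

First 7 bases: ATGTAAG → Tm = 18°C (< 19°C)
First 8 bases: ATGTAAGG → Tm = 22°C (≥ 19°C)
Each additional base adds 2°C (A/T) or 4°C (G/C), so Tm is non-decreasing in n; n = 8 is the first length to reach 19°C.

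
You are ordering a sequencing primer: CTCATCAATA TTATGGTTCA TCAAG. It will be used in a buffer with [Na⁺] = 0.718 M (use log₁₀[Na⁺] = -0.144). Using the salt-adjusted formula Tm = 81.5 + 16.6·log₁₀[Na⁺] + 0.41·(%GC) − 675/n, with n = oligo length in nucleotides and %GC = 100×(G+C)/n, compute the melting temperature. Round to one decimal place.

65.2°C

Length n = 25. Counting bases: A=8, T=9, G=3, C=5
G+C = 8, so %GC = 8/25 × 100 = 32%
Salt term: 16.6 × (-0.144) = -2.39
GC term: 0.41 × 32 = 13.12; length term: −675/25 = −27
Tm = 81.5 + (-2.39) + 13.12 − 27 = 65.23 → 65.2°C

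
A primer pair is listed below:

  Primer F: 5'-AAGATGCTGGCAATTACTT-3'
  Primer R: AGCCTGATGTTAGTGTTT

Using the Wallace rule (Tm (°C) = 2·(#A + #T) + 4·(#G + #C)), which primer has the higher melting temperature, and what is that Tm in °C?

Primer F: A+T=12, G+C=7 → Tm = 2(12)+4(7) = 52°C
Primer R: A+T=11, G+C=7 → Tm = 2(11)+4(7) = 50°C
52°C vs 50°C → primer F is higher.

Primer F, 52°C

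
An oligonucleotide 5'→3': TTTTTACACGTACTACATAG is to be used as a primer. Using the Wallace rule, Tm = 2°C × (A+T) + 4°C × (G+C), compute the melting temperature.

Counting bases: A=6, C=4, G=2, T=8
A+T = 14, G+C = 6
Tm = 2×14 + 4×6 = 52°C

52°C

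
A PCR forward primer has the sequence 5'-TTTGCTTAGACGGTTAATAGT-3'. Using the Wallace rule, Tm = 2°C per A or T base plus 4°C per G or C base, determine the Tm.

Scanning the sequence gives A=5, C=2, G=5, T=9.
A+T = 14, G+C = 7
Tm = 2(14) + 4(7) = 28 + 28 = 56°C

56°C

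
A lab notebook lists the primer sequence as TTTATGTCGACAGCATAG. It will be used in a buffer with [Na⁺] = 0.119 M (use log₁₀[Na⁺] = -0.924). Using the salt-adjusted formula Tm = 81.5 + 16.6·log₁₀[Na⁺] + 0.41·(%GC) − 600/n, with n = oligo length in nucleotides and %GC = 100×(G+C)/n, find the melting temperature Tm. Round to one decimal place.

Length n = 18. Base counts: C=3, G=4, A=5, T=6
G+C = 7, so %GC = 7/18 × 100 = 38.889%
Salt term: 16.6 × (-0.924) = -15.338
GC term: 0.41 × 38.889 = 15.944; length term: −600/18 = −33.333
Tm = 81.5 + (-15.338) + 15.944 − 33.333 = 48.773 → 48.8°C

48.8°C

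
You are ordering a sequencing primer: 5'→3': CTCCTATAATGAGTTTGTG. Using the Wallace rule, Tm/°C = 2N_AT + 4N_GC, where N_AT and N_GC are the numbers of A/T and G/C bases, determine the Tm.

52°C

Scanning the sequence gives C=3, A=4, G=4, T=8.
So N_AT = 12 and N_GC = 7.
Tm = 2(12) + 4(7) = 24 + 28 = 52°C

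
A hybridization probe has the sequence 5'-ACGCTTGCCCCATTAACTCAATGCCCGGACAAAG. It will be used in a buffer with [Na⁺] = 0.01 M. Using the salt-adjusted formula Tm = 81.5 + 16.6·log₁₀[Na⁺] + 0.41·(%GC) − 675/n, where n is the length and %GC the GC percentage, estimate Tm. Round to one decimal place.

50.2°C

Length n = 34. Counting bases: A=10, C=12, T=6, G=6
G+C = 18, so %GC = 18/34 × 100 = 52.941%
Salt term: 16.6 × (-2) = -33.2
GC term: 0.41 × 52.941 = 21.706; length term: −675/34 = −19.853
Tm = 81.5 + (-33.2) + 21.706 − 19.853 = 50.153 → 50.2°C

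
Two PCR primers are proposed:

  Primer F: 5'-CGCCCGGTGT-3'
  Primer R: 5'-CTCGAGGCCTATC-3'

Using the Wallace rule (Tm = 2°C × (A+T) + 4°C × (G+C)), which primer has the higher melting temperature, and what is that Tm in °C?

Primer F: A+T=2, G+C=8 → Tm = 2(2)+4(8) = 36°C
Primer R: A+T=5, G+C=8 → Tm = 2(5)+4(8) = 42°C
36°C vs 42°C → primer R is higher.

Primer R, 42°C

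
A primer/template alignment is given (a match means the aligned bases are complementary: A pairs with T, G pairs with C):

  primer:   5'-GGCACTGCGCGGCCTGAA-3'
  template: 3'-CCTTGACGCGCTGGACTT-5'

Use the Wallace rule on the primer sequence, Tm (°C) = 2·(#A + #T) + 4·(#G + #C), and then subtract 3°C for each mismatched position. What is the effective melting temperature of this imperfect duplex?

Primer base counts: A=3, T=2, G=7, C=6 → A+T=5, G+C=13
Perfect-match Tm = 2(5) + 4(13) = 10 + 52 = 62°C
Mismatches (positions where the bases are not complementary): 2 (at positions 3, 12)
Effective Tm = 62 − 2×3 = 62 − 6 = 56°C

56°C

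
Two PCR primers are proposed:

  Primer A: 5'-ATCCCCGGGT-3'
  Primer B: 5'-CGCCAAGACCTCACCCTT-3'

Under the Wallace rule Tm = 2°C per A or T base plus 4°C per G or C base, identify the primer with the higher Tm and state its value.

Primer B, 58°C

Primer A: A+T=3, G+C=7 → Tm = 2(3)+4(7) = 34°C
Primer B: A+T=7, G+C=11 → Tm = 2(7)+4(11) = 58°C
34°C vs 58°C → primer B is higher.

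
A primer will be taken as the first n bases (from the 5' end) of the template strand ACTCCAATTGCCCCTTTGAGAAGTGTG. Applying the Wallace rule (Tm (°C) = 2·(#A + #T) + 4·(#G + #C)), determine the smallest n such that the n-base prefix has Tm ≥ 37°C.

n = 13

First 12 bases: ACTCCAATTGCC → Tm = 36°C (< 37°C)
First 13 bases: ACTCCAATTGCCC → Tm = 40°C (≥ 37°C)
Each additional base adds 2°C (A/T) or 4°C (G/C), so Tm is non-decreasing in n; n = 13 is the first length to reach 37°C.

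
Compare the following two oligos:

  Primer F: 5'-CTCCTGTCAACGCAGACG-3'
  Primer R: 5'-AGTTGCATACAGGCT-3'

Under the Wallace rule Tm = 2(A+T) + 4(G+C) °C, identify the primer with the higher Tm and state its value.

Primer F: A+T=7, G+C=11 → Tm = 2(7)+4(11) = 58°C
Primer R: A+T=8, G+C=7 → Tm = 2(8)+4(7) = 44°C
58°C vs 44°C → primer F is higher.

Primer F, 58°C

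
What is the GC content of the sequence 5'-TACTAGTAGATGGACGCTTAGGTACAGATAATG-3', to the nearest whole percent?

Scanning the sequence gives A=11, T=9, G=9, C=4.
G+C = 9 + 4 = 13 out of 33 bases
%GC = 13/33 × 100 = 39.39% ≈ 39%

39%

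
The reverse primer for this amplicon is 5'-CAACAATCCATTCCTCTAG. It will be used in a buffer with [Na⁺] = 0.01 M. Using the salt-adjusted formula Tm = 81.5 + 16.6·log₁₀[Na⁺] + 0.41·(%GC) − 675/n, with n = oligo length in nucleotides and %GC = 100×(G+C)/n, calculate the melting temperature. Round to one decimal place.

30.0°C

Length n = 19. G=1, A=6, T=5, C=7
G+C = 8, so %GC = 8/19 × 100 = 42.105%
Salt term: 16.6 × (-2) = -33.2
GC term: 0.41 × 42.105 = 17.263; length term: −675/19 = −35.526
Tm = 81.5 + (-33.2) + 17.263 − 35.526 = 30.037 → 30.0°C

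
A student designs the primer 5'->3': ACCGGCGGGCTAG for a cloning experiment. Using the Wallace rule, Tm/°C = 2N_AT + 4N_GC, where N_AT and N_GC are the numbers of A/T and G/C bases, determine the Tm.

Scanning the sequence gives G=6, T=1, C=4, A=2.
So N_AT = 3 and N_GC = 10.
Tm = 2(3) + 4(10) = 6 + 40 = 46°C

46°C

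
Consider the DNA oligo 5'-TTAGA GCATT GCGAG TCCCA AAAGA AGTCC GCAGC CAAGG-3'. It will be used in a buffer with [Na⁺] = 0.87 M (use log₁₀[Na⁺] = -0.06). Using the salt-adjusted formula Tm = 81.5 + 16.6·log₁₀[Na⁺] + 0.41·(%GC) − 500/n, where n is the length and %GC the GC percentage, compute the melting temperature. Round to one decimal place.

89.5°C

Length n = 40. Base counts: G=11, A=13, T=6, C=10
G+C = 21, so %GC = 21/40 × 100 = 52.5%
Salt term: 16.6 × (-0.06) = -0.996
GC term: 0.41 × 52.5 = 21.525; length term: −500/40 = −12.5
Tm = 81.5 + (-0.996) + 21.525 − 12.5 = 89.529 → 89.5°C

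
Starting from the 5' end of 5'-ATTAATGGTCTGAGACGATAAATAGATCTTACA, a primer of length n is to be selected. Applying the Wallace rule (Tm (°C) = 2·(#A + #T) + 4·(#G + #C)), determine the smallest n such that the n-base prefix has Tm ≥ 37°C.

n = 14

First 13 bases: ATTAATGGTCTGA → Tm = 34°C (< 37°C)
First 14 bases: ATTAATGGTCTGAG → Tm = 38°C (≥ 37°C)
Each additional base adds 2°C (A/T) or 4°C (G/C), so Tm is non-decreasing in n; n = 14 is the first length to reach 37°C.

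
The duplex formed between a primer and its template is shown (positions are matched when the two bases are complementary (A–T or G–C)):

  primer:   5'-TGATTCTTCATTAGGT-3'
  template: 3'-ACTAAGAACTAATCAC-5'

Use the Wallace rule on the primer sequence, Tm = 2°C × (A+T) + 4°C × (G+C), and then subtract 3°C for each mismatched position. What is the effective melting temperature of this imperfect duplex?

33°C

Primer base counts: A=3, T=8, G=3, C=2 → A+T=11, G+C=5
Perfect-match Tm = 2(11) + 4(5) = 22 + 20 = 42°C
Mismatches (positions where the bases are not complementary): 3 (at positions 9, 15, 16)
Effective Tm = 42 − 3×3 = 42 − 9 = 33°C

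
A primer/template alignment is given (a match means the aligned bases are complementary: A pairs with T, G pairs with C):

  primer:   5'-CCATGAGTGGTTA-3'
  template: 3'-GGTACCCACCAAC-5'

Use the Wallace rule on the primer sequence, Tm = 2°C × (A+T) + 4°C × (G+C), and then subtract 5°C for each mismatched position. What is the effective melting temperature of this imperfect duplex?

Primer base counts: A=3, T=4, G=4, C=2 → A+T=7, G+C=6
Perfect-match Tm = 2(7) + 4(6) = 14 + 24 = 38°C
Mismatches (positions where the bases are not complementary): 2 (at positions 6, 13)
Effective Tm = 38 − 2×5 = 38 − 10 = 28°C

28°C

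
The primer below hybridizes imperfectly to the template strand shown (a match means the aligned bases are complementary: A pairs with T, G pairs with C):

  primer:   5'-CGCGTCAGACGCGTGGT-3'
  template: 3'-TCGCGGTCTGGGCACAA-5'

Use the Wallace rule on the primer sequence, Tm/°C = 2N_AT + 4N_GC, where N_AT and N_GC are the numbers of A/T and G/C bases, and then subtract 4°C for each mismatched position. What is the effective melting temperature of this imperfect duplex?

42°C

Primer base counts: A=2, T=3, G=7, C=5 → A+T=5, G+C=12
Perfect-match Tm = 2(5) + 4(12) = 10 + 48 = 58°C
Mismatches (positions where the bases are not complementary): 4 (at positions 1, 5, 11, 16)
Effective Tm = 58 − 4×4 = 58 − 16 = 42°C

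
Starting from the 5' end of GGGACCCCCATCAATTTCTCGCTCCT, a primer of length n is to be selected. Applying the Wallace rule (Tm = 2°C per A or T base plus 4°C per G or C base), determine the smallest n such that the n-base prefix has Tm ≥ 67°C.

First 21 bases: GGGACCCCCATCAATTTCTCG → Tm = 66°C (< 67°C)
First 22 bases: GGGACCCCCATCAATTTCTCGC → Tm = 70°C (≥ 67°C)
Since every base adds ≥2°C, Tm only increases with n, so the threshold is first crossed at n = 22.

n = 22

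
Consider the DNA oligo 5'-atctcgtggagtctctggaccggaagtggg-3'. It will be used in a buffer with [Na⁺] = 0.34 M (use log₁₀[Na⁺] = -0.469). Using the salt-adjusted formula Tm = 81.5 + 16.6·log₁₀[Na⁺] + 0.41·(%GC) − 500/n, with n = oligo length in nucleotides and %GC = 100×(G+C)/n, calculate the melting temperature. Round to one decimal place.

81.6°C

Length n = 30. T=7, G=12, A=5, C=6
G+C = 18, so %GC = 18/30 × 100 = 60%
Salt term: 16.6 × (-0.469) = -7.785
GC term: 0.41 × 60 = 24.6; length term: −500/30 = −16.667
Tm = 81.5 + (-7.785) + 24.6 − 16.667 = 81.648 → 81.6°C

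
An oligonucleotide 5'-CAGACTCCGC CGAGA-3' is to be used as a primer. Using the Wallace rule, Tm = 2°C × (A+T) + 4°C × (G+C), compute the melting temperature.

Counting bases: C=6, G=4, T=1, A=4
A+T = 5, G+C = 10
Tm = 2(5) + 4(10) = 10 + 40 = 50°C

50°C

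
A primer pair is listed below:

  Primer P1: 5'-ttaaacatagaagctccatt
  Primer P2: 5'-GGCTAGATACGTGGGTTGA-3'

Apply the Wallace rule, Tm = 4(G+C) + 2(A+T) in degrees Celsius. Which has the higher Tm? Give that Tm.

Primer P1: A+T=14, G+C=6 → Tm = 2(14)+4(6) = 52°C
Primer P2: A+T=9, G+C=10 → Tm = 2(9)+4(10) = 58°C
52°C vs 58°C → primer P2 is higher.

Primer P2, 58°C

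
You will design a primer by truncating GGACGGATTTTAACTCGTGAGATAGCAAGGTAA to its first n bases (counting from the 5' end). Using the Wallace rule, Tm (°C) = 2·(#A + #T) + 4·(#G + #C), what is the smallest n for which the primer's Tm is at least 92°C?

n = 32

First 31 bases: GGACGGATTTTAACTCGTGAGATAGCAAGGT → Tm = 90°C (< 92°C)
First 32 bases: GGACGGATTTTAACTCGTGAGATAGCAAGGTA → Tm = 92°C (≥ 92°C)
Since every base adds ≥2°C, Tm only increases with n, so the threshold is first crossed at n = 32.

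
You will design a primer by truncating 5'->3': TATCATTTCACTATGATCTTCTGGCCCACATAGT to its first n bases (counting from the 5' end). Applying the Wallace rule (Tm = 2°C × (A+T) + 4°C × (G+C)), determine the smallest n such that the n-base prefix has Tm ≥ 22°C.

n = 9

First 8 bases: TATCATTT → Tm = 18°C (< 22°C)
First 9 bases: TATCATTTC → Tm = 22°C (≥ 22°C)
Since every base adds ≥2°C, Tm only increases with n, so the threshold is first crossed at n = 9.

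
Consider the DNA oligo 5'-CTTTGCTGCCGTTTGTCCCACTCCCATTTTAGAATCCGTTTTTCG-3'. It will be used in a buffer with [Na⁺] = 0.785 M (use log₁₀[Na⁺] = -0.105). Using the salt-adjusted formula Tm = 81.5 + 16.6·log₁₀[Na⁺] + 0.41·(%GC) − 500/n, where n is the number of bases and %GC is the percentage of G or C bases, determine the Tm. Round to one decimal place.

87.8°C

Length n = 45. Scanning the sequence gives T=19, G=7, C=14, A=5.
G+C = 21, so %GC = 21/45 × 100 = 46.667%
Salt term: 16.6 × (-0.105) = -1.743
GC term: 0.41 × 46.667 = 19.133; length term: −500/45 = −11.111
Tm = 81.5 + (-1.743) + 19.133 − 11.111 = 87.779 → 87.8°C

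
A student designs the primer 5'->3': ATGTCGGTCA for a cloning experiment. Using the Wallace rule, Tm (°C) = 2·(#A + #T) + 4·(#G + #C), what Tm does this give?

Counting bases: G=3, C=2, A=2, T=3
So N_AT = 5 and N_GC = 5.
Tm = 4·5 + 2·5 = 20 + 10 = 30°C

30°C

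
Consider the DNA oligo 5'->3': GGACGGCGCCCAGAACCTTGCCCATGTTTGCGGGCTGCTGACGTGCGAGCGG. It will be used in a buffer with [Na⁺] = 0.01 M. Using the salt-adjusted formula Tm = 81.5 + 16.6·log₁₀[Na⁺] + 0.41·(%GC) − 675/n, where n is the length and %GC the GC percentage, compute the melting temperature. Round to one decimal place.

63.7°C

Length n = 52. Scanning the sequence gives T=9, C=16, G=20, A=7.
G+C = 36, so %GC = 36/52 × 100 = 69.231%
Salt term: 16.6 × (-2) = -33.2
GC term: 0.41 × 69.231 = 28.385; length term: −675/52 = −12.981
Tm = 81.5 + (-33.2) + 28.385 − 12.981 = 63.704 → 63.7°C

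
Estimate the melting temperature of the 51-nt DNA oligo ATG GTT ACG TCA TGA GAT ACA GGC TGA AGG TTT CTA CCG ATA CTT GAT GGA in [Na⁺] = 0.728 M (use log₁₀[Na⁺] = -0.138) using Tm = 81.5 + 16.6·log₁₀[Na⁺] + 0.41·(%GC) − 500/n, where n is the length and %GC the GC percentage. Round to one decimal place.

Length n = 51. T=15, G=14, A=14, C=8
G+C = 22, so %GC = 22/51 × 100 = 43.137%
Salt term: 16.6 × (-0.138) = -2.291
GC term: 0.41 × 43.137 = 17.686; length term: −500/51 = −9.804
Tm = 81.5 + (-2.291) + 17.686 − 9.804 = 87.091 → 87.1°C

87.1°C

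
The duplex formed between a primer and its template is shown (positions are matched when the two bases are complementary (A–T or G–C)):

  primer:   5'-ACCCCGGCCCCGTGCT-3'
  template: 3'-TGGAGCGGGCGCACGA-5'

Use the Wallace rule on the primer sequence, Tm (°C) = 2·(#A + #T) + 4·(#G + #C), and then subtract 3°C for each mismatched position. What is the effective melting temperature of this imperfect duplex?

Primer base counts: A=1, T=2, G=4, C=9 → A+T=3, G+C=13
Perfect-match Tm = 2(3) + 4(13) = 6 + 52 = 58°C
Mismatches (positions where the bases are not complementary): 3 (at positions 4, 7, 10)
Effective Tm = 58 − 3×3 = 58 − 9 = 49°C

49°C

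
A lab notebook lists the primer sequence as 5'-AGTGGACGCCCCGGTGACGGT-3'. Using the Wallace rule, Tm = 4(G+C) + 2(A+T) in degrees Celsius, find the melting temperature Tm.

Base counts: T=3, C=6, G=9, A=3
A+T = 6, G+C = 15
Tm = 4·15 + 2·6 = 60 + 12 = 72°C

72°C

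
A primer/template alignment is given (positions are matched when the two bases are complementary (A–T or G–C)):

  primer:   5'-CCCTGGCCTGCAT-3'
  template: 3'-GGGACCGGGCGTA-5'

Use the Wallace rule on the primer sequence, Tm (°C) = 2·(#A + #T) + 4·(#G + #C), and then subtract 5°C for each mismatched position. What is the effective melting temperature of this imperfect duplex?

Primer base counts: A=1, T=3, G=3, C=6 → A+T=4, G+C=9
Perfect-match Tm = 2(4) + 4(9) = 8 + 36 = 44°C
Mismatches (positions where the bases are not complementary): 1 (at position 9)
Effective Tm = 44 − 1×5 = 44 − 5 = 39°C

39°C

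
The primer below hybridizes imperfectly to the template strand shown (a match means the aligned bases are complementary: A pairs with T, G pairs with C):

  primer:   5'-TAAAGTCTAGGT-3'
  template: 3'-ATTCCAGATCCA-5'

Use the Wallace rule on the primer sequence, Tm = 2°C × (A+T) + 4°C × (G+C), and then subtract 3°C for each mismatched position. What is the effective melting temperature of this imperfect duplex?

Primer base counts: A=4, T=4, G=3, C=1 → A+T=8, G+C=4
Perfect-match Tm = 2(8) + 4(4) = 16 + 16 = 32°C
Mismatches (positions where the bases are not complementary): 1 (at position 4)
Effective Tm = 32 − 1×3 = 32 − 3 = 29°C

29°C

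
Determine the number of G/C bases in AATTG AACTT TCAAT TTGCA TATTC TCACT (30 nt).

8

Base counts: C=6, A=9, G=2, T=13
G+C = 2 + 6 = 8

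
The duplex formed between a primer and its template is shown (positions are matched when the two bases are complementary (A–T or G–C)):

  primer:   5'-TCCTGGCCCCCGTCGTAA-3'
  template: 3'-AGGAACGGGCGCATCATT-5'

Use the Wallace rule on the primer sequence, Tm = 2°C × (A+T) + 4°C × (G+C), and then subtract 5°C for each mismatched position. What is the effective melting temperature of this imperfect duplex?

Primer base counts: A=2, T=4, G=4, C=8 → A+T=6, G+C=12
Perfect-match Tm = 2(6) + 4(12) = 12 + 48 = 60°C
Mismatches (positions where the bases are not complementary): 3 (at positions 5, 10, 14)
Effective Tm = 60 − 3×5 = 60 − 15 = 45°C

45°C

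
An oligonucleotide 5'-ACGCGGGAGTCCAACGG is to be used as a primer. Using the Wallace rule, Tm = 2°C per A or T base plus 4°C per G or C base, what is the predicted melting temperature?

58°C

Counting bases: T=1, C=5, G=7, A=4
A+T = 5, G+C = 12
Tm = 4·12 + 2·5 = 48 + 10 = 58°C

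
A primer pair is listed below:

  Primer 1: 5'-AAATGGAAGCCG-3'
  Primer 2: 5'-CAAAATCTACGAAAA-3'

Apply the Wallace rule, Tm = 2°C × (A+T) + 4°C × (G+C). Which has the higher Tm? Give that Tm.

Primer 2, 38°C

Primer 1: A+T=6, G+C=6 → Tm = 2(6)+4(6) = 36°C
Primer 2: A+T=11, G+C=4 → Tm = 2(11)+4(4) = 38°C
36°C vs 38°C → primer 2 is higher.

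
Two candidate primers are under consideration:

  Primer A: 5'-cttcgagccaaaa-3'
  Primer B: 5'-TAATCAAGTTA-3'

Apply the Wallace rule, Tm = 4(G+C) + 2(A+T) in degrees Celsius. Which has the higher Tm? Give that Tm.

Primer A, 38°C

Primer A: A+T=7, G+C=6 → Tm = 2(7)+4(6) = 38°C
Primer B: A+T=9, G+C=2 → Tm = 2(9)+4(2) = 26°C
38°C vs 26°C → primer A is higher.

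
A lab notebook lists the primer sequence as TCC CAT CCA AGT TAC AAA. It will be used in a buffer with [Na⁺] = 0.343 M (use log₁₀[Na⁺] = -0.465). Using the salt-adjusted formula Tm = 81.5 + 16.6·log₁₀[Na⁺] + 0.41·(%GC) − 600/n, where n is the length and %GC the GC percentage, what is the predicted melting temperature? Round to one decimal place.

56.4°C

Length n = 18. Scanning the sequence gives G=1, A=7, C=6, T=4.
G+C = 7, so %GC = 7/18 × 100 = 38.889%
Salt term: 16.6 × (-0.465) = -7.719
GC term: 0.41 × 38.889 = 15.944; length term: −600/18 = −33.333
Tm = 81.5 + (-7.719) + 15.944 − 33.333 = 56.392 → 56.4°C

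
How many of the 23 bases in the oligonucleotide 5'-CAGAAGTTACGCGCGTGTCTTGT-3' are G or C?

Scanning the sequence gives C=5, G=7, A=4, T=7.
G+C = 7 + 5 = 12

12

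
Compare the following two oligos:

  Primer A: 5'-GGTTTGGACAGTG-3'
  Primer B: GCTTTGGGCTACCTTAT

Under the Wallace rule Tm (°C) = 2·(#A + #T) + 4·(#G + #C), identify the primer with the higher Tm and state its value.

Primer B, 50°C

Primer A: A+T=6, G+C=7 → Tm = 2(6)+4(7) = 40°C
Primer B: A+T=9, G+C=8 → Tm = 2(9)+4(8) = 50°C
40°C vs 50°C → primer B is higher.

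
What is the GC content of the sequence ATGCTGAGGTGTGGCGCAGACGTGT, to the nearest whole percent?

Scanning the sequence gives C=4, T=6, A=4, G=11.
G+C = 11 + 4 = 15 out of 25 bases
%GC = 15/25 × 100 = 60% ≈ 60%

60%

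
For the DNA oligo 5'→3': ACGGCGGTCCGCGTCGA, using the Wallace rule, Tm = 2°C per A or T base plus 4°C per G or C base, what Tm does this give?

60°C

A=2, T=2, C=6, G=7
A+T = 4, G+C = 13
Tm = 4·13 + 2·4 = 52 + 8 = 60°C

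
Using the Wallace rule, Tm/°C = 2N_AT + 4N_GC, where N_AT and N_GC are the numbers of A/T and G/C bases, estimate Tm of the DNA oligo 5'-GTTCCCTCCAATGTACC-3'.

52°C

C=7, G=2, T=5, A=3
A+T = 8, G+C = 9
Tm = 2(8) + 4(9) = 16 + 36 = 52°C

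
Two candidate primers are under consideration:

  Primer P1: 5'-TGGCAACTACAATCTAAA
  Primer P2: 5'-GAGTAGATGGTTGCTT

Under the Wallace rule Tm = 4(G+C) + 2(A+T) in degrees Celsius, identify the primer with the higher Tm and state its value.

Primer P1, 48°C

Primer P1: A+T=12, G+C=6 → Tm = 2(12)+4(6) = 48°C
Primer P2: A+T=9, G+C=7 → Tm = 2(9)+4(7) = 46°C
48°C vs 46°C → primer P1 is higher.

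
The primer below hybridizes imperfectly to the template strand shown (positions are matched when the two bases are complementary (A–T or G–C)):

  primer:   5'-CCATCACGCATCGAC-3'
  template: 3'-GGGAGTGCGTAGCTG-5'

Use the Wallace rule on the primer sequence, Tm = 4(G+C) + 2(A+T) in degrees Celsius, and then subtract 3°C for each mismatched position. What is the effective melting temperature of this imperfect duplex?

Primer base counts: A=4, T=2, G=2, C=7 → A+T=6, G+C=9
Perfect-match Tm = 2(6) + 4(9) = 12 + 36 = 48°C
Mismatches (positions where the bases are not complementary): 1 (at position 3)
Effective Tm = 48 − 1×3 = 48 − 3 = 45°C

45°C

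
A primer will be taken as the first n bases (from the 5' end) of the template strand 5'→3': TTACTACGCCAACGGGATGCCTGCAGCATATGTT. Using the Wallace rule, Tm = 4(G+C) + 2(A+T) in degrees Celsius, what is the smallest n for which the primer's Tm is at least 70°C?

n = 23

First 22 bases: TTACTACGCCAACGGGATGCCT → Tm = 68°C (< 70°C)
First 23 bases: TTACTACGCCAACGGGATGCCTG → Tm = 72°C (≥ 70°C)
Since every base adds ≥2°C, Tm only increases with n, so the threshold is first crossed at n = 23.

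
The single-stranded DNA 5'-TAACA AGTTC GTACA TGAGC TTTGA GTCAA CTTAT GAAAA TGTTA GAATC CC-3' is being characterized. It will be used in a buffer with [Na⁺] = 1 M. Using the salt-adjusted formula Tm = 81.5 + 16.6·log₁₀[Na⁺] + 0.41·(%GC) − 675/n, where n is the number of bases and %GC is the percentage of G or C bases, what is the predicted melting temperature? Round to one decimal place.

Length n = 52. Counting bases: A=18, G=9, C=9, T=16
G+C = 18, so %GC = 18/52 × 100 = 34.615%
Salt term: 16.6 × (0) = 0
GC term: 0.41 × 34.615 = 14.192; length term: −675/52 = −12.981
Tm = 81.5 + (0) + 14.192 − 12.981 = 82.711 → 82.7°C

82.7°C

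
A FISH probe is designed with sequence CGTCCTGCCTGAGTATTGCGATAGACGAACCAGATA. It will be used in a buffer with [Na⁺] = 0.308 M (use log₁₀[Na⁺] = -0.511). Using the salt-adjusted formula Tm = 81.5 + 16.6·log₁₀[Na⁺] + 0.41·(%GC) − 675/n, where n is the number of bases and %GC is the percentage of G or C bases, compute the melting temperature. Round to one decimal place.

Length n = 36. Counting bases: A=10, G=9, T=8, C=9
G+C = 18, so %GC = 18/36 × 100 = 50%
Salt term: 16.6 × (-0.511) = -8.483
GC term: 0.41 × 50 = 20.5; length term: −675/36 = −18.75
Tm = 81.5 + (-8.483) + 20.5 − 18.75 = 74.767 → 74.8°C

74.8°C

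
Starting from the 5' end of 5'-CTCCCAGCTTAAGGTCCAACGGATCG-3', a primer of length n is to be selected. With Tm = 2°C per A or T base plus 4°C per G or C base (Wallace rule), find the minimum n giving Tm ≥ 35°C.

n = 12

First 11 bases: CTCCCAGCTTA → Tm = 34°C (< 35°C)
First 12 bases: CTCCCAGCTTAA → Tm = 36°C (≥ 35°C)
Since every base adds ≥2°C, Tm only increases with n, so the threshold is first crossed at n = 12.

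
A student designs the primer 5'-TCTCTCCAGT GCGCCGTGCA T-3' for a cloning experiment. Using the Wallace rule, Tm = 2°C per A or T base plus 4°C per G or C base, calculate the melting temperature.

Base counts: A=2, T=6, C=8, G=5
AT pairs contribute 8, GC pairs contribute 13.
Tm = 2(8) + 4(13) = 16 + 52 = 68°C

68°C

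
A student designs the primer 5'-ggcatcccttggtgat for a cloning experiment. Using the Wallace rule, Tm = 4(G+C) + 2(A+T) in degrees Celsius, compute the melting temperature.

Scanning the sequence gives G=5, T=5, A=2, C=4.
So N_AT = 7 and N_GC = 9.
Tm = 2×7 + 4×9 = 50°C

50°C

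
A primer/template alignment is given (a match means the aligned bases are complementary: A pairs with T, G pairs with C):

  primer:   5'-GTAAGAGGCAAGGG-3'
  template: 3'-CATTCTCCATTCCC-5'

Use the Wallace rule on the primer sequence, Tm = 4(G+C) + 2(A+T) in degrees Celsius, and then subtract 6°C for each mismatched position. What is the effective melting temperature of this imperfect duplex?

Primer base counts: A=5, T=1, G=7, C=1 → A+T=6, G+C=8
Perfect-match Tm = 2(6) + 4(8) = 12 + 32 = 44°C
Mismatches (positions where the bases are not complementary): 1 (at position 9)
Effective Tm = 44 − 1×6 = 44 − 6 = 38°C

38°C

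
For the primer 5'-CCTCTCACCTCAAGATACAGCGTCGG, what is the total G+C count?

Counting bases: T=5, A=6, C=10, G=5
Total G or C: 5 + 10 = 15

15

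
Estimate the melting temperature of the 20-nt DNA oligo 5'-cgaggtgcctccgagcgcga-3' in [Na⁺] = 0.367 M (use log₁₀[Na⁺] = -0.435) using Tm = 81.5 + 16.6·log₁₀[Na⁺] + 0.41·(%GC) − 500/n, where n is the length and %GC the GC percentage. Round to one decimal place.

Length n = 20. Scanning the sequence gives A=3, C=7, T=2, G=8.
G+C = 15, so %GC = 15/20 × 100 = 75%
Salt term: 16.6 × (-0.435) = -7.221
GC term: 0.41 × 75 = 30.75; length term: −500/20 = −25
Tm = 81.5 + (-7.221) + 30.75 − 25 = 80.029 → 80.0°C

80.0°C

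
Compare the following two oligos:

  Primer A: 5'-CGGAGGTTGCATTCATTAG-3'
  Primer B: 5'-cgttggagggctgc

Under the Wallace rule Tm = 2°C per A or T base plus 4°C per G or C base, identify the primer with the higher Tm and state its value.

Primer A: A+T=10, G+C=9 → Tm = 2(10)+4(9) = 56°C
Primer B: A+T=4, G+C=10 → Tm = 2(4)+4(10) = 48°C
56°C vs 48°C → primer A is higher.

Primer A, 56°C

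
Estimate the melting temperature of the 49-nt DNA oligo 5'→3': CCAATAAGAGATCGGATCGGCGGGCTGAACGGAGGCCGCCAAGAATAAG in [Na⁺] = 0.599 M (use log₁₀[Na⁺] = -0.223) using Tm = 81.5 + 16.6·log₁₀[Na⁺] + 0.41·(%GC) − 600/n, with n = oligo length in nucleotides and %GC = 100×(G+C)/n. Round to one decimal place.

Length n = 49. C=11, G=17, A=16, T=5
G+C = 28, so %GC = 28/49 × 100 = 57.143%
Salt term: 16.6 × (-0.223) = -3.702
GC term: 0.41 × 57.143 = 23.429; length term: −600/49 = −12.245
Tm = 81.5 + (-3.702) + 23.429 − 12.245 = 88.982 → 89.0°C

89.0°C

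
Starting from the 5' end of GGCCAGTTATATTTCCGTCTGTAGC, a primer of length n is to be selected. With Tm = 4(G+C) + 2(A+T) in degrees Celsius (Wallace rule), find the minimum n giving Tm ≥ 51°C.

n = 18

First 17 bases: GGCCAGTTATATTTCCG → Tm = 50°C (< 51°C)
First 18 bases: GGCCAGTTATATTTCCGT → Tm = 52°C (≥ 51°C)
Since every base adds ≥2°C, Tm only increases with n, so the threshold is first crossed at n = 18.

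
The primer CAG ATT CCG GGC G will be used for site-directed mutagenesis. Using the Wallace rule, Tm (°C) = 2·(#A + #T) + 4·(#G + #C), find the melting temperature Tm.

T=2, G=5, C=4, A=2
A+T = 4, G+C = 9
Tm = 4·9 + 2·4 = 36 + 8 = 44°C

44°C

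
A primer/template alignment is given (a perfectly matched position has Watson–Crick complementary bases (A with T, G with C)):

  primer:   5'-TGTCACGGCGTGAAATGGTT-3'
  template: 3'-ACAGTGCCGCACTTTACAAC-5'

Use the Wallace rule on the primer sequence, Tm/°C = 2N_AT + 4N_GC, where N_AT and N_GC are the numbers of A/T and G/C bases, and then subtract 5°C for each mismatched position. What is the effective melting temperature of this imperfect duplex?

Primer base counts: A=4, T=6, G=7, C=3 → A+T=10, G+C=10
Perfect-match Tm = 2(10) + 4(10) = 20 + 40 = 60°C
Mismatches (positions where the bases are not complementary): 2 (at positions 18, 20)
Effective Tm = 60 − 2×5 = 60 − 10 = 50°C

50°C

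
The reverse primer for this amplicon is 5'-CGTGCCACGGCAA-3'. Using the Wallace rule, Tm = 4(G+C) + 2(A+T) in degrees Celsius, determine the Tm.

Counting bases: C=5, T=1, A=3, G=4
So N_AT = 4 and N_GC = 9.
Tm = 4·9 + 2·4 = 36 + 8 = 44°C

44°C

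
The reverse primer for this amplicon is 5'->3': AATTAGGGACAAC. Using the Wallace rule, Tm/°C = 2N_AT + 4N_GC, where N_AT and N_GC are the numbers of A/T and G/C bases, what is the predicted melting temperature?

36°C

Base counts: T=2, C=2, A=6, G=3
A+T = 8, G+C = 5
Tm = 4·5 + 2·8 = 20 + 16 = 36°C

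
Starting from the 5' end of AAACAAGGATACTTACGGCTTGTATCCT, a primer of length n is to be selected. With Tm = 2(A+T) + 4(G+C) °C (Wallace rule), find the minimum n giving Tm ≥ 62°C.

n = 22

First 21 bases: AAACAAGGATACTTACGGCTT → Tm = 58°C (< 62°C)
First 22 bases: AAACAAGGATACTTACGGCTTG → Tm = 62°C (≥ 62°C)
Each additional base adds 2°C (A/T) or 4°C (G/C), so Tm is non-decreasing in n; n = 22 is the first length to reach 62°C.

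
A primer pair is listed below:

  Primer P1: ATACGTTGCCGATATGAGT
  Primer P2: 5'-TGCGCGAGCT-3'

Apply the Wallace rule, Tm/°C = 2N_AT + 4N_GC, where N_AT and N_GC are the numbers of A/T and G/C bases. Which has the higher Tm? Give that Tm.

Primer P1: A+T=11, G+C=8 → Tm = 2(11)+4(8) = 54°C
Primer P2: A+T=3, G+C=7 → Tm = 2(3)+4(7) = 34°C
54°C vs 34°C → primer P1 is higher.

Primer P1, 54°C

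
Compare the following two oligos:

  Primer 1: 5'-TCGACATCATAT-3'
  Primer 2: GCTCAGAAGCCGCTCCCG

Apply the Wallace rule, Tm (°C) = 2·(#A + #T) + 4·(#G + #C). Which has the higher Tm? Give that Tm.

Primer 2, 62°C

Primer 1: A+T=8, G+C=4 → Tm = 2(8)+4(4) = 32°C
Primer 2: A+T=5, G+C=13 → Tm = 2(5)+4(13) = 62°C
32°C vs 62°C → primer 2 is higher.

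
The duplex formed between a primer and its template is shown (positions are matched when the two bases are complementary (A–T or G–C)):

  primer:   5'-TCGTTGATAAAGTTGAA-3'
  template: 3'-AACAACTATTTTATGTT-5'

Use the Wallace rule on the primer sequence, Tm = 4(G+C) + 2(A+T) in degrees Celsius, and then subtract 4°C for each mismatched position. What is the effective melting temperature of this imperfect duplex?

28°C

Primer base counts: A=6, T=6, G=4, C=1 → A+T=12, G+C=5
Perfect-match Tm = 2(12) + 4(5) = 24 + 20 = 44°C
Mismatches (positions where the bases are not complementary): 4 (at positions 2, 12, 14, 15)
Effective Tm = 44 − 4×4 = 44 − 16 = 28°C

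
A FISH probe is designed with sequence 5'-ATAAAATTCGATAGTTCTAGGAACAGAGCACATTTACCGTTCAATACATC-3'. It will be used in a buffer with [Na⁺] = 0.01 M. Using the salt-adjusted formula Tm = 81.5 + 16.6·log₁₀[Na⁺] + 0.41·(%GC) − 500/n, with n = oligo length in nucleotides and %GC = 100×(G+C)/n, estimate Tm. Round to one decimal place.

52.2°C

Length n = 50. Scanning the sequence gives C=10, T=14, G=7, A=19.
G+C = 17, so %GC = 17/50 × 100 = 34%
Salt term: 16.6 × (-2) = -33.2
GC term: 0.41 × 34 = 13.94; length term: −500/50 = −10
Tm = 81.5 + (-33.2) + 13.94 − 10 = 52.24 → 52.2°C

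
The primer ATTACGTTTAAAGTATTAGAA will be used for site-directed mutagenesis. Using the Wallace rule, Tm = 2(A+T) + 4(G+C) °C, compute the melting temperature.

50°C

Base counts: T=8, A=9, G=3, C=1
A+T = 17, G+C = 4
Tm = 4·4 + 2·17 = 16 + 34 = 50°C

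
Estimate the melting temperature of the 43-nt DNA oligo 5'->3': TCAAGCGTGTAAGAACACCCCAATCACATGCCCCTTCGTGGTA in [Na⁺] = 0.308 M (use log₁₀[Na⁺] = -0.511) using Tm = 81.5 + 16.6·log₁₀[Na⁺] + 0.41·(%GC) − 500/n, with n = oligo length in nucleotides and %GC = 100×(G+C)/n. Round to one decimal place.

Length n = 43. Scanning the sequence gives G=8, C=14, A=12, T=9.
G+C = 22, so %GC = 22/43 × 100 = 51.163%
Salt term: 16.6 × (-0.511) = -8.483
GC term: 0.41 × 51.163 = 20.977; length term: −500/43 = −11.628
Tm = 81.5 + (-8.483) + 20.977 − 11.628 = 82.366 → 82.4°C

82.4°C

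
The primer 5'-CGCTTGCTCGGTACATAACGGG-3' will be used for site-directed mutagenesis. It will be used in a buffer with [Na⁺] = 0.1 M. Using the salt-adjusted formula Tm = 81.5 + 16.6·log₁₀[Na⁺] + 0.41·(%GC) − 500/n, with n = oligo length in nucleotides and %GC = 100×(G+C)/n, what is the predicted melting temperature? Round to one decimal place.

66.4°C

Length n = 22. G=7, T=5, C=6, A=4
G+C = 13, so %GC = 13/22 × 100 = 59.091%
Salt term: 16.6 × (-1) = -16.6
GC term: 0.41 × 59.091 = 24.227; length term: −500/22 = −22.727
Tm = 81.5 + (-16.6) + 24.227 − 22.727 = 66.4 → 66.4°C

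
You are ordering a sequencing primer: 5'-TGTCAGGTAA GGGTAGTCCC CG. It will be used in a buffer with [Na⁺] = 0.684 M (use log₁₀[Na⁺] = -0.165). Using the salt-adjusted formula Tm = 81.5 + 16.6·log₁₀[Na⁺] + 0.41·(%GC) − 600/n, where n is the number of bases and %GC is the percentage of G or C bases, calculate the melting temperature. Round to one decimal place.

75.7°C

Length n = 22. Base counts: T=5, G=8, C=5, A=4
G+C = 13, so %GC = 13/22 × 100 = 59.091%
Salt term: 16.6 × (-0.165) = -2.739
GC term: 0.41 × 59.091 = 24.227; length term: −600/22 = −27.273
Tm = 81.5 + (-2.739) + 24.227 − 27.273 = 75.715 → 75.7°C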